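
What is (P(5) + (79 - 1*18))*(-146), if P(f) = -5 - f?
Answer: -7446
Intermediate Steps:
(P(5) + (79 - 1*18))*(-146) = ((-5 - 1*5) + (79 - 1*18))*(-146) = ((-5 - 5) + (79 - 18))*(-146) = (-10 + 61)*(-146) = 51*(-146) = -7446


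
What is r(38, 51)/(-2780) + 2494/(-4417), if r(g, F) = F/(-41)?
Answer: -284040853/503449660 ≈ -0.56419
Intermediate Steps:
r(g, F) = -F/41 (r(g, F) = F*(-1/41) = -F/41)
r(38, 51)/(-2780) + 2494/(-4417) = -1/41*51/(-2780) + 2494/(-4417) = -51/41*(-1/2780) + 2494*(-1/4417) = 51/113980 - 2494/4417 = -284040853/503449660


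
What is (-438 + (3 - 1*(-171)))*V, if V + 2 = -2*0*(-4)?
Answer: 528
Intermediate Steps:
V = -2 (V = -2 - 2*0*(-4) = -2 + 0*(-4) = -2 + 0 = -2)
(-438 + (3 - 1*(-171)))*V = (-438 + (3 - 1*(-171)))*(-2) = (-438 + (3 + 171))*(-2) = (-438 + 174)*(-2) = -264*(-2) = 528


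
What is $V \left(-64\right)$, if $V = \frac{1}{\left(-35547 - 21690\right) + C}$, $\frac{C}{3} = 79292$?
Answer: $- \frac{64}{180639} \approx -0.0003543$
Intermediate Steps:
$C = 237876$ ($C = 3 \cdot 79292 = 237876$)
$V = \frac{1}{180639}$ ($V = \frac{1}{\left(-35547 - 21690\right) + 237876} = \frac{1}{-57237 + 237876} = \frac{1}{180639} \approx 5.5359 \cdot 10^{-6}$)
$V \left(-64\right) = \frac{1}{180639} \left(-64\right) = - \frac{64}{180639}$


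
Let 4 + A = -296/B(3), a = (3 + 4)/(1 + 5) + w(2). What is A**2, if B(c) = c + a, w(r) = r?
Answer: 2704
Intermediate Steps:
a = 19/6 (a = (3 + 4)/(1 + 5) + 2 = 7/6 + 2 = 19/6 ≈ 3.1667)
B(c) = 19/6 + c (B(c) = c + 19/6 = 19/6 + c)
A = -52 (A = -4 - 296/(19/6 + 3) = -4 - 296/37/6 = -4 - 296*6/37 = -4 - 48 = -52)
A**2 = (-52)**2 = 2704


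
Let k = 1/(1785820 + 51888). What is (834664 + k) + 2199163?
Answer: 5575288148517/1837708 ≈ 3.0338e+6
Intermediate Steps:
k = 1/1837708 ≈ 5.4416e-7
(834664 + k) + 2199163 = (834664 + 1/1837708) + 2199163 = 1533868710113/1837708 + 2199163 = 5575288148517/1837708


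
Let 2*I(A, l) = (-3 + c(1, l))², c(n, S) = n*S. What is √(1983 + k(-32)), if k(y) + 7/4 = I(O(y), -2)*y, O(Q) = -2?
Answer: 5*√253/2 ≈ 39.765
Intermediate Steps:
c(n, S) = S*n
I(A, l) = (-3 + l)²/2 (I(A, l) = (-3 + l*1)²/2 = (-3 + l)²/2)
k(y) = -7/4 + 25*y/2 (k(y) = -7/4 + ((-3 - 2)²/2)*y = -7/4 + ((½)*(-5)²)*y = -7/4 + ((½)*25)*y = -7/4 + 25*y/2)
√(1983 + k(-32)) = √(1983 + (-7/4 + (25/2)*(-32))) = √(1983 + (-7/4 - 400)) = √(1983 - 1607/4) = √(6325/4) = 5*√253/2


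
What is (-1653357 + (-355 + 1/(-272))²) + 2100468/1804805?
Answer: -705671582386107/462030080 ≈ -1.5273e+6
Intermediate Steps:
(-1653357 + (-355 + 1/(-272))²) + 2100468/1804805 = (-1653357 + (-355 - 1/272)²) + 2100468*(1/1804805) = (-1653357 + (-96561/272)²) + 2100468/1804805 = (-1653357 + 9324026721/73984) + 2100468/1804805 = -112997937567/73984 + 2100468/1804805 = -705671582386107/462030080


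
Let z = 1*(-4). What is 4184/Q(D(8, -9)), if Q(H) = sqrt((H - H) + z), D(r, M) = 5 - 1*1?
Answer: -2092*I ≈ -2092.0*I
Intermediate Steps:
D(r, M) = 4 (D(r, M) = 5 - 1 = 4)
z = -4
Q(H) = 2*I (Q(H) = sqrt((H - H) - 4) = sqrt(0 - 4) = sqrt(-4) = 2*I)
4184/Q(D(8, -9)) = 4184/((2*I)) = 4184*(-I/2) = -2092*I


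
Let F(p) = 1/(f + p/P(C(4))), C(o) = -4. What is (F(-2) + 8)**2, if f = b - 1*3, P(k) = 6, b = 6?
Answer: 4489/64 ≈ 70.141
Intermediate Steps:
f = 3 (f = 6 - 1*3 = 6 - 3 = 3)
F(p) = 1/(3 + p/6)
(F(-2) + 8)**2 = (6/(18 - 2) + 8)**2 = (6/16 + 8)**2 = (6*(1/16) + 8)**2 = (3/8 + 8)**2 = (67/8)**2 = 4489/64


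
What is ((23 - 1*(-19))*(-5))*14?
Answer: -2940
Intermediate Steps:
((23 - 1*(-19))*(-5))*14 = ((23 + 19)*(-5))*14 = (42*(-5))*14 = -210*14 = -2940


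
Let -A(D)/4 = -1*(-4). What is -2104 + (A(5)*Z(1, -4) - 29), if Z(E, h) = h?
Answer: -2069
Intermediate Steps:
A(D) = -16 (A(D) = -(-4)*(-4) = -4*4 = -16)
-2104 + (A(5)*Z(1, -4) - 29) = -2104 + (-16*(-4) - 29) = -2104 + (64 - 29) = -2104 + 35 = -2069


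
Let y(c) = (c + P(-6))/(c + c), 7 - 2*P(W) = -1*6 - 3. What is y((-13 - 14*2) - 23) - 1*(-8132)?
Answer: 130119/16 ≈ 8132.4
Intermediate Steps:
P(W) = 8 (P(W) = 7/2 - (-1*6 - 3)/2 = 7/2 - (-6 - 3)/2 = 7/2 - ½*(-9) = 7/2 + 9/2 = 8)
y(c) = (8 + c)/(2*c) (y(c) = (c + 8)/(c + c) = (8 + c)/((2*c)) = (8 + c)*(1/(2*c)) = (8 + c)/(2*c))
y((-13 - 14*2) - 23) - 1*(-8132) = (8 + ((-13 - 14*2) - 23))/(2*((-13 - 14*2) - 23)) - 1*(-8132) = (8 + ((-13 - 28) - 23))/(2*((-13 - 28) - 23)) + 8132 = (8 + (-41 - 23))/(2*(-41 - 23)) + 8132 = (½)*(8 - 64)/(-64) + 8132 = (½)*(-1/64)*(-56) + 8132 = 7/16 + 8132 = 130119/16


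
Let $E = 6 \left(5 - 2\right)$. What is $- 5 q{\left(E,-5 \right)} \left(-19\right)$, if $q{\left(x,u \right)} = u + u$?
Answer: $-950$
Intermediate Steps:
$E = 18$ ($E = 6 \cdot 3 = 18$)
$q{\left(x,u \right)} = 2 u$
$- 5 q{\left(E,-5 \right)} \left(-19\right) = - 5 \cdot 2 \left(-5\right) \left(-19\right) = \left(-5\right) \left(-10\right) \left(-19\right) = 50 \left(-19\right) = -950$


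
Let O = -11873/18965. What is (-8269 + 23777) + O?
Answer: 294097347/18965 ≈ 15507.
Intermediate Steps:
O = -11873/18965 (O = -11873*1/18965 = -11873/18965 ≈ -0.62605)
(-8269 + 23777) + O = (-8269 + 23777) - 11873/18965 = 15508 - 11873/18965 = 294097347/18965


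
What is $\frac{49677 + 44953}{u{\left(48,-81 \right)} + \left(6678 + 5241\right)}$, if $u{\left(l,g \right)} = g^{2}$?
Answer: $\frac{9463}{1848} \approx 5.1207$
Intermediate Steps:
$\frac{49677 + 44953}{u{\left(48,-81 \right)} + \left(6678 + 5241\right)} = \frac{49677 + 44953}{\left(-81\right)^{2} + \left(6678 + 5241\right)} = \frac{94630}{6561 + 11919} = \frac{94630}{18480} = 94630 \cdot \frac{1}{18480} = \frac{9463}{1848}$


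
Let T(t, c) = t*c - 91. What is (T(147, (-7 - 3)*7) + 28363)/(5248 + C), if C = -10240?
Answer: -2997/832 ≈ -3.6022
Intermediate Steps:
T(t, c) = -91 + c*t (T(t, c) = c*t - 91 = -91 + c*t)
(T(147, (-7 - 3)*7) + 28363)/(5248 + C) = ((-91 + ((-7 - 3)*7)*147) + 28363)/(5248 - 10240) = ((-91 - 10*7*147) + 28363)/(-4992) = ((-91 - 70*147) + 28363)*(-1/4992) = ((-91 - 10290) + 28363)*(-1/4992) = (-10381 + 28363)*(-1/4992) = 17982*(-1/4992) = -2997/832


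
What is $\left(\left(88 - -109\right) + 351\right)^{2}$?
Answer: $300304$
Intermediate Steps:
$\left(\left(88 - -109\right) + 351\right)^{2} = \left(\left(88 + 109\right) + 351\right)^{2} = \left(197 + 351\right)^{2} = 548^{2} = 300304$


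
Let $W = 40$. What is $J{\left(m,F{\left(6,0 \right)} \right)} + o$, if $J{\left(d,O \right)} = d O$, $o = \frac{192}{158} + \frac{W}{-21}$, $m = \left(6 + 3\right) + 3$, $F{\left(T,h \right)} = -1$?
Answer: $- \frac{21052}{1659} \approx -12.69$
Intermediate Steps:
$m = 12$ ($m = 9 + 3 = 12$)
$o = - \frac{1144}{1659}$ ($o = \frac{192}{158} + \frac{40}{-21} = 192 \cdot \frac{1}{158} + 40 \left(- \frac{1}{21}\right) = \frac{96}{79} - \frac{40}{21} = - \frac{1144}{1659} \approx -0.68957$)
$J{\left(d,O \right)} = O d$
$J{\left(m,F{\left(6,0 \right)} \right)} + o = \left(-1\right) 12 - \frac{1144}{1659} = -12 - \frac{1144}{1659} = - \frac{21052}{1659}$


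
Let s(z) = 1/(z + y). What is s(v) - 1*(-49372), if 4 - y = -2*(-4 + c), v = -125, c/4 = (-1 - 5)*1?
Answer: 8738843/177 ≈ 49372.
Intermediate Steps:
c = -24 (c = 4*((-1 - 5)*1) = 4*(-6*1) = 4*(-6) = -24)
y = -52 (y = 4 - (-2)*(-4 - 24) = 4 - (-2)*(-28) = 4 - 1*56 = 4 - 56 = -52)
s(z) = 1/(-52 + z) (s(z) = 1/(z - 52) = 1/(-52 + z))
s(v) - 1*(-49372) = 1/(-52 - 125) - 1*(-49372) = 1/(-177) + 49372 = -1/177 + 49372 = 8738843/177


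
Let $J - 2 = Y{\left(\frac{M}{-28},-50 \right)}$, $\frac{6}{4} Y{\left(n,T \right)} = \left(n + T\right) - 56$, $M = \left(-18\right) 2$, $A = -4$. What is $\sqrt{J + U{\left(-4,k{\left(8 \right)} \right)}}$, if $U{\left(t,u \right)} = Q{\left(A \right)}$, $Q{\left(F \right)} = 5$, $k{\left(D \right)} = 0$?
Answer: $\frac{i \sqrt{27699}}{21} \approx 7.9252 i$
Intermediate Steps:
$M = -36$
$Y{\left(n,T \right)} = - \frac{112}{3} + \frac{2 T}{3} + \frac{2 n}{3}$ ($Y{\left(n,T \right)} = \frac{2 \left(\left(n + T\right) - 56\right)}{3} = \frac{2 \left(\left(T + n\right) - 56\right)}{3} = \frac{2 \left(-56 + T + n\right)}{3} = - \frac{112}{3} + \frac{2 T}{3} + \frac{2 n}{3}$)
$U{\left(t,u \right)} = 5$
$J = - \frac{1424}{21}$ ($J = 2 + \left(- \frac{112}{3} + \frac{2}{3} \left(-50\right) + \frac{2 \left(- \frac{36}{-28}\right)}{3}\right) = 2 - \left(\frac{212}{3} - \left(-24\right) \left(- \frac{1}{28}\right)\right) = 2 - \frac{1466}{21} = - \frac{1424}{21} \approx -67.81$)
$\sqrt{J + U{\left(-4,k{\left(8 \right)} \right)}} = \sqrt{- \frac{1424}{21} + 5} = \sqrt{- \frac{1319}{21}} = \frac{i \sqrt{27699}}{21}$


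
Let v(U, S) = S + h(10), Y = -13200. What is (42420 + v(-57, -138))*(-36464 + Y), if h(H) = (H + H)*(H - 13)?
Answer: -2096913408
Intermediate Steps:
h(H) = 2*H*(-13 + H) (h(H) = (2*H)*(-13 + H) = 2*H*(-13 + H))
v(U, S) = -60 + S (v(U, S) = S + 2*10*(-13 + 10) = S + 2*10*(-3) = S - 60 = -60 + S)
(42420 + v(-57, -138))*(-36464 + Y) = (42420 + (-60 - 138))*(-36464 - 13200) = (42420 - 198)*(-49664) = 42222*(-49664) = -2096913408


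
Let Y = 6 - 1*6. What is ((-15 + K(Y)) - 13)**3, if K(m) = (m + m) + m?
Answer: -21952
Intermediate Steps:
Y = 0 (Y = 6 - 6 = 0)
K(m) = 3*m (K(m) = 2*m + m = 3*m)
((-15 + K(Y)) - 13)**3 = ((-15 + 3*0) - 13)**3 = ((-15 + 0) - 13)**3 = (-15 - 13)**3 = (-28)**3 = -21952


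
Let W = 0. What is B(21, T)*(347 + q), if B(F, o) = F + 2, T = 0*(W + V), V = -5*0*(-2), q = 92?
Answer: 10097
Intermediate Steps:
V = 0 (V = 0*(-2) = 0)
T = 0 (T = 0*(0 + 0) = 0*0 = 0)
B(F, o) = 2 + F
B(21, T)*(347 + q) = (2 + 21)*(347 + 92) = 23*439 = 10097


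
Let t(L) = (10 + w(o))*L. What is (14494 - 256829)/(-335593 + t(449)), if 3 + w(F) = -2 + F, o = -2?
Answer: 242335/334246 ≈ 0.72502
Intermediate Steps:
w(F) = -5 + F (w(F) = -3 + (-2 + F) = -5 + F)
t(L) = 3*L (t(L) = (10 + (-5 - 2))*L = (10 - 7)*L = 3*L)
(14494 - 256829)/(-335593 + t(449)) = (14494 - 256829)/(-335593 + 3*449) = -242335/(-335593 + 1347) = -242335/(-334246) = -242335*(-1/334246) = 242335/334246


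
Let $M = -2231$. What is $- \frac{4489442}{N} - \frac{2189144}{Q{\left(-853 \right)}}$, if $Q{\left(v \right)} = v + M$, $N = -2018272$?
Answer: $\frac{554016684787}{778043856} \approx 712.06$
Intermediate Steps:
$Q{\left(v \right)} = -2231 + v$ ($Q{\left(v \right)} = v - 2231 = -2231 + v$)
$- \frac{4489442}{N} - \frac{2189144}{Q{\left(-853 \right)}} = - \frac{4489442}{-2018272} - \frac{2189144}{-2231 - 853} = \left(-4489442\right) \left(- \frac{1}{2018272}\right) - \frac{2189144}{-3084} = \frac{2244721}{1009136} - - \frac{547286}{771} = \frac{2244721}{1009136} + \frac{547286}{771} = \frac{554016684787}{778043856}$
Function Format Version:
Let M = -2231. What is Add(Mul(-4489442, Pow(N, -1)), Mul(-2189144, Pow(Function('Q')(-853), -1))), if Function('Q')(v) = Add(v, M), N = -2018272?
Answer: Rational(554016684787, 778043856) ≈ 712.06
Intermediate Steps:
Function('Q')(v) = Add(-2231, v) (Function('Q')(v) = Add(v, -2231) = Add(-2231, v))
Add(Mul(-4489442, Pow(N, -1)), Mul(-2189144, Pow(Function('Q')(-853), -1))) = Add(Mul(-4489442, Pow(-2018272, -1)), Mul(-2189144, Pow(Add(-2231, -853), -1))) = Add(Mul(-4489442, Rational(-1, 2018272)), Mul(-2189144, Pow(-3084, -1))) = Add(Rational(2244721, 1009136), Mul(-2189144, Rational(-1, 3084))) = Add(Rational(2244721, 1009136), Rational(547286, 771)) = Rational(554016684787, 778043856)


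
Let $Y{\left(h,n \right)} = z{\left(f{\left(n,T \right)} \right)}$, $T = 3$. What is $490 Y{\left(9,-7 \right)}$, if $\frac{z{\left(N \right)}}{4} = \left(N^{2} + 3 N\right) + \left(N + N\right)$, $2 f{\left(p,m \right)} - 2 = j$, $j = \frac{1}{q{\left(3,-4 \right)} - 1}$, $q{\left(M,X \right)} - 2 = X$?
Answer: $\frac{85750}{9} \approx 9527.8$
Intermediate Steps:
$q{\left(M,X \right)} = 2 + X$
$j = - \frac{1}{3}$ ($j = \frac{1}{\left(2 - 4\right) - 1} = \frac{1}{-2 - 1} = \frac{1}{-3} = - \frac{1}{3} \approx -0.33333$)
$f{\left(p,m \right)} = \frac{5}{6}$ ($f{\left(p,m \right)} = 1 + \frac{1}{2} \left(- \frac{1}{3}\right) = 1 - \frac{1}{6} = \frac{5}{6}$)
$z{\left(N \right)} = 4 N^{2} + 20 N$ ($z{\left(N \right)} = 4 \left(\left(N^{2} + 3 N\right) + \left(N + N\right)\right) = 4 \left(\left(N^{2} + 3 N\right) + 2 N\right) = 4 \left(N^{2} + 5 N\right) = 4 N^{2} + 20 N$)
$Y{\left(h,n \right)} = \frac{175}{9}$ ($Y{\left(h,n \right)} = 4 \cdot \frac{5}{6} \left(5 + \frac{5}{6}\right) = 4 \cdot \frac{5}{6} \cdot \frac{35}{6} = \frac{175}{9}$)
$490 Y{\left(9,-7 \right)} = 490 \cdot \frac{175}{9} = \frac{85750}{9}$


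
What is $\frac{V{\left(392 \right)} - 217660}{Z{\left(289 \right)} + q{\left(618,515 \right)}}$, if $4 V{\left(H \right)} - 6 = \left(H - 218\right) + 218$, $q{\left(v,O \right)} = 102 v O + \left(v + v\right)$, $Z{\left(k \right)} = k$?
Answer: $- \frac{435121}{64930130} \approx -0.0067014$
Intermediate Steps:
$q{\left(v,O \right)} = 2 v + 102 O v$ ($q{\left(v,O \right)} = 102 O v + 2 v = 2 v + 102 O v$)
$V{\left(H \right)} = \frac{3}{2} + \frac{H}{4}$ ($V{\left(H \right)} = \frac{3}{2} + \frac{\left(H - 218\right) + 218}{4} = \frac{3}{2} + \frac{\left(-218 + H\right) + 218}{4} = \frac{3}{2} + \frac{H}{4}$)
$\frac{V{\left(392 \right)} - 217660}{Z{\left(289 \right)} + q{\left(618,515 \right)}} = \frac{\left(\frac{3}{2} + \frac{1}{4} \cdot 392\right) - 217660}{289 + 2 \cdot 618 \left(1 + 51 \cdot 515\right)} = \frac{\left(\frac{3}{2} + 98\right) - 217660}{289 + 2 \cdot 618 \left(1 + 26265\right)} = \frac{\frac{199}{2} - 217660}{289 + 2 \cdot 618 \cdot 26266} = - \frac{435121}{2 \left(289 + 32464776\right)} = - \frac{435121}{2 \cdot 32465065} = \left(- \frac{435121}{2}\right) \frac{1}{32465065} = - \frac{435121}{64930130}$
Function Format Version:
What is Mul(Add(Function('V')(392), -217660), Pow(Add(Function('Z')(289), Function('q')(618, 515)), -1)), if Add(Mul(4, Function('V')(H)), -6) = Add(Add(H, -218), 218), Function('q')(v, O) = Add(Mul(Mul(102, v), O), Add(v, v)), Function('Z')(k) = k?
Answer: Rational(-435121, 64930130) ≈ -0.0067014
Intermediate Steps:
Function('q')(v, O) = Add(Mul(2, v), Mul(102, O, v)) (Function('q')(v, O) = Add(Mul(102, O, v), Mul(2, v)) = Add(Mul(2, v), Mul(102, O, v)))
Function('V')(H) = Add(Rational(3, 2), Mul(Rational(1, 4), H)) (Function('V')(H) = Add(Rational(3, 2), Mul(Rational(1, 4), Add(Add(H, -218), 218))) = Add(Rational(3, 2), Mul(Rational(1, 4), Add(Add(-218, H), 218))) = Add(Rational(3, 2), Mul(Rational(1, 4), H)))
Mul(Add(Function('V')(392), -217660), Pow(Add(Function('Z')(289), Function('q')(618, 515)), -1)) = Mul(Add(Add(Rational(3, 2), Mul(Rational(1, 4), 392)), -217660), Pow(Add(289, Mul(2, 618, Add(1, Mul(51, 515)))), -1)) = Mul(Add(Add(Rational(3, 2), 98), -217660), Pow(Add(289, Mul(2, 618, Add(1, 26265))), -1)) = Mul(Add(Rational(199, 2), -217660), Pow(Add(289, Mul(2, 618, 26266)), -1)) = Mul(Rational(-435121, 2), Pow(Add(289, 32464776), -1)) = Mul(Rational(-435121, 2), Pow(32465065, -1)) = Mul(Rational(-435121, 2), Rational(1, 32465065)) = Rational(-435121, 64930130)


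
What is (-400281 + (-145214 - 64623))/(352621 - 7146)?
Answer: -610118/345475 ≈ -1.7660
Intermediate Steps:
(-400281 + (-145214 - 64623))/(352621 - 7146) = (-400281 - 209837)/345475 = -610118*1/345475 = -610118/345475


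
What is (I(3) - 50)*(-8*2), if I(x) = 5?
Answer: 720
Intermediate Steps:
(I(3) - 50)*(-8*2) = (5 - 50)*(-8*2) = -45*(-16) = 720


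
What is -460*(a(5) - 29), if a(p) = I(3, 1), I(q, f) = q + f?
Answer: 11500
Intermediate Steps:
I(q, f) = f + q
a(p) = 4 (a(p) = 1 + 3 = 4)
-460*(a(5) - 29) = -460*(4 - 29) = -460*(-25) = 11500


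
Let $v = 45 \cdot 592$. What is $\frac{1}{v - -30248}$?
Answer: $\frac{1}{56888} \approx 1.7578 \cdot 10^{-5}$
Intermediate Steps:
$v = 26640$
$\frac{1}{v - -30248} = \frac{1}{26640 - -30248} = \frac{1}{26640 + 30248} = \frac{1}{56888}$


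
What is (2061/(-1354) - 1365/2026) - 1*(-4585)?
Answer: 3142891636/685801 ≈ 4582.8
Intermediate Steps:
(2061/(-1354) - 1365/2026) - 1*(-4585) = (2061*(-1/1354) - 1365*1/2026) + 4585 = (-2061/1354 - 1365/2026) + 4585 = -1505949/685801 + 4585 = 3142891636/685801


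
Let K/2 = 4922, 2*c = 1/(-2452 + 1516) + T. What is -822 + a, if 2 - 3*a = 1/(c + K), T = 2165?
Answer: -50399660720/61363221 ≈ -821.33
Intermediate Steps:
c = 2026439/1872 (c = (1/(-2452 + 1516) + 2165)/2 = (1/(-936) + 2165)/2 = (-1/936 + 2165)/2 = (1/2)*(2026439/936) = 2026439/1872 ≈ 1082.5)
K = 9844 (K = 2*4922 = 9844)
a = 40906942/61363221 (a = 2/3 - 1/(3*(2026439/1872 + 9844)) = 2/3 - 1/(3*20454407/1872) = 2/3 - 1/3*1872/20454407 = 2/3 - 624/20454407 = 40906942/61363221 ≈ 0.66664)
-822 + a = -822 + 40906942/61363221 = -50399660720/61363221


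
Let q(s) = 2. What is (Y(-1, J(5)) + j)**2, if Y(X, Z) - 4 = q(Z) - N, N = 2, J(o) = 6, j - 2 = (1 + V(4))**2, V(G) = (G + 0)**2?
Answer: 87025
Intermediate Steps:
V(G) = G**2
j = 291 (j = 2 + (1 + 4**2)**2 = 2 + (1 + 16)**2 = 2 + 17**2 = 2 + 289 = 291)
Y(X, Z) = 4 (Y(X, Z) = 4 + (2 - 1*2) = 4 + (2 - 2) = 4 + 0 = 4)
(Y(-1, J(5)) + j)**2 = (4 + 291)**2 = 295**2 = 87025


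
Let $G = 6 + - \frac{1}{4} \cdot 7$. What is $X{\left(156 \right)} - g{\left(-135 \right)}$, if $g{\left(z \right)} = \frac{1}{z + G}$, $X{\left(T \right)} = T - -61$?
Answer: $\frac{113495}{523} \approx 217.01$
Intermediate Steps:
$G = \frac{17}{4}$ ($G = 6 + \left(-1\right) \frac{1}{4} \cdot 7 = 6 - \frac{7}{4} = \frac{17}{4} \approx 4.25$)
$X{\left(T \right)} = 61 + T$ ($X{\left(T \right)} = T + 61 = 61 + T$)
$g{\left(z \right)} = \frac{1}{\frac{17}{4} + z}$ ($g{\left(z \right)} = \frac{1}{z + \frac{17}{4}} = \frac{1}{\frac{17}{4} + z}$)
$X{\left(156 \right)} - g{\left(-135 \right)} = \left(61 + 156\right) - \frac{4}{17 + 4 \left(-135\right)} = 217 - \frac{4}{17 - 540} = 217 - \frac{4}{-523} = 217 - 4 \left(- \frac{1}{523}\right) = 217 - - \frac{4}{523} = 217 + \frac{4}{523} = \frac{113495}{523}$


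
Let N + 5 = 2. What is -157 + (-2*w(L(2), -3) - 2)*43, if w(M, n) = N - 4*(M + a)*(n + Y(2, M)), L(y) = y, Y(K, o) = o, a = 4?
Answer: -2049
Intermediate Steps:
N = -3 (N = -5 + 2 = -3)
w(M, n) = -3 - 4*(4 + M)*(M + n) (w(M, n) = -3 - 4*(M + 4)*(n + M) = -3 - 4*(4 + M)*(M + n))
-157 + (-2*w(L(2), -3) - 2)*43 = -157 + (-2*(-3 - 16*2 - 16*(-3) - 4*2² - 4*2*(-3)) - 2)*43 = -157 + (-2*(-3 - 32 + 48 - 4*4 + 24) - 2)*43 = -157 + (-2*(-3 - 32 + 48 - 16 + 24) - 2)*43 = -157 + (-2*21 - 2)*43 = -157 + (-42 - 2)*43 = -157 - 44*43 = -157 - 1892 = -2049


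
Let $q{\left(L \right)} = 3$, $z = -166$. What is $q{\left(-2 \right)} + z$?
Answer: $-163$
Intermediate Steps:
$q{\left(-2 \right)} + z = 3 - 166 = -163$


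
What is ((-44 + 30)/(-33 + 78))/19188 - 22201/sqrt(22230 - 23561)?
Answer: -7/431730 + 22201*I*sqrt(11)/121 ≈ -1.6214e-5 + 608.53*I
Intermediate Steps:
((-44 + 30)/(-33 + 78))/19188 - 22201/sqrt(22230 - 23561) = (-14/45)*(1/19188) - 22201*(-I*sqrt(11)/121) = ((1/45)*(-14))*(1/19188) - 22201*(-I*sqrt(11)/121) = -14/45*1/19188 - (-22201)*I*sqrt(11)/121 = -7/431730 + 22201*I*sqrt(11)/121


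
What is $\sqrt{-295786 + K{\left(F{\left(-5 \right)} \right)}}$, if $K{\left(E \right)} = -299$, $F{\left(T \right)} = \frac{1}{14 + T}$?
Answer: $i \sqrt{296085} \approx 544.14 i$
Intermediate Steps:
$\sqrt{-295786 + K{\left(F{\left(-5 \right)} \right)}} = \sqrt{-295786 - 299} = \sqrt{-296085} = i \sqrt{296085}$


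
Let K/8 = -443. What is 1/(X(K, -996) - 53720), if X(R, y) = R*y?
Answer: 1/3476104 ≈ 2.8768e-7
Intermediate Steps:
K = -3544 (K = 8*(-443) = -3544)
1/(X(K, -996) - 53720) = 1/(-3544*(-996) - 53720) = 1/(3529824 - 53720) = 1/3476104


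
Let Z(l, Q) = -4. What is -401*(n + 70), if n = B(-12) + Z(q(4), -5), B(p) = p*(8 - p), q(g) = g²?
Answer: 69774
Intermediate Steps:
n = -244 (n = -12*(8 - 1*(-12)) - 4 = -12*(8 + 12) - 4 = -12*20 - 4 = -240 - 4 = -244)
-401*(n + 70) = -401*(-244 + 70) = -401*(-174) = 69774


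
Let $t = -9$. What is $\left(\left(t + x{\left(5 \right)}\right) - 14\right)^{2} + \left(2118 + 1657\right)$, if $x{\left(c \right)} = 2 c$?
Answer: $3944$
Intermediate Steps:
$\left(\left(t + x{\left(5 \right)}\right) - 14\right)^{2} + \left(2118 + 1657\right) = \left(\left(-9 + 2 \cdot 5\right) - 14\right)^{2} + \left(2118 + 1657\right) = \left(\left(-9 + 10\right) - 14\right)^{2} + 3775 = \left(1 - 14\right)^{2} + 3775 = \left(-13\right)^{2} + 3775 = 169 + 3775 = 3944$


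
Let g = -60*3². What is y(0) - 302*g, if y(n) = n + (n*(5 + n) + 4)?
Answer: 163084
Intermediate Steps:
g = -540 (g = -60*9 = -540)
y(n) = 4 + n + n*(5 + n) (y(n) = n + (4 + n*(5 + n)) = 4 + n + n*(5 + n))
y(0) - 302*g = (4 + 0² + 6*0) - 302*(-540) = (4 + 0 + 0) + 163080 = 4 + 163080 = 163084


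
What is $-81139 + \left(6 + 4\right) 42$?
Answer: $-80719$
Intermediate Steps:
$-81139 + \left(6 + 4\right) 42 = -81139 + 10 \cdot 42 = -81139 + 420 = -80719$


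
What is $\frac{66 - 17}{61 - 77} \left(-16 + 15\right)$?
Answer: $\frac{49}{16} \approx 3.0625$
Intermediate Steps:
$\frac{66 - 17}{61 - 77} \left(-16 + 15\right) = \frac{49}{-16} \left(-1\right) = 49 \left(- \frac{1}{16}\right) \left(-1\right) = \left(- \frac{49}{16}\right) \left(-1\right) = \frac{49}{16}$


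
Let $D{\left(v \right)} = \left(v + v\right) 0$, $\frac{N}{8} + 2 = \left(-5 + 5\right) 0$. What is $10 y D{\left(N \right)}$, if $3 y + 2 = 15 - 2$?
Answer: $0$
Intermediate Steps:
$y = \frac{11}{3}$ ($y = - \frac{2}{3} + \frac{15 - 2}{3} = - \frac{2}{3} + \frac{1}{3} \cdot 13 = - \frac{2}{3} + \frac{13}{3} = \frac{11}{3} \approx 3.6667$)
$N = -16$ ($N = -16 + 8 \left(-5 + 5\right) 0 = -16 + 8 \cdot 0 \cdot 0 = -16 + 8 \cdot 0 = -16 + 0 = -16$)
$D{\left(v \right)} = 0$ ($D{\left(v \right)} = 2 v 0 = 0$)
$10 y D{\left(N \right)} = 10 \cdot \frac{11}{3} \cdot 0 = \frac{110}{3} \cdot 0 = 0$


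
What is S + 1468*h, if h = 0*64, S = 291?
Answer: 291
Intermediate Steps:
h = 0
S + 1468*h = 291 + 1468*0 = 291 + 0 = 291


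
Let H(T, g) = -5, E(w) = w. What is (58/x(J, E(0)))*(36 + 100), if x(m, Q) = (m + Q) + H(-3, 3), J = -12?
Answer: -464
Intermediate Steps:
x(m, Q) = -5 + Q + m (x(m, Q) = (m + Q) - 5 = (Q + m) - 5 = -5 + Q + m)
(58/x(J, E(0)))*(36 + 100) = (58/(-5 + 0 - 12))*(36 + 100) = (58/(-17))*136 = (58*(-1/17))*136 = -58/17*136 = -464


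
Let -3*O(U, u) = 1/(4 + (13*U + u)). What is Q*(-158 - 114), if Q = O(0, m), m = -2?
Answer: 136/3 ≈ 45.333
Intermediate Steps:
O(U, u) = -1/(3*(4 + u + 13*U)) (O(U, u) = -1/(3*(4 + (13*U + u))) = -1/(3*(4 + (u + 13*U))) = -1/(3*(4 + u + 13*U)))
Q = -⅙ (Q = -1/(12 + 3*(-2) + 39*0) = -1/(12 - 6 + 0) = -1/6 = -1*⅙ = -⅙ ≈ -0.16667)
Q*(-158 - 114) = -(-158 - 114)/6 = -⅙*(-272) = 136/3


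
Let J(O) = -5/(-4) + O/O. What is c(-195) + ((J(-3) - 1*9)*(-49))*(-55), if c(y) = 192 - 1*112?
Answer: -72445/4 ≈ -18111.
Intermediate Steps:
c(y) = 80 (c(y) = 192 - 112 = 80)
J(O) = 9/4 (J(O) = -5*(-¼) + 1 = 5/4 + 1 = 9/4)
c(-195) + ((J(-3) - 1*9)*(-49))*(-55) = 80 + ((9/4 - 1*9)*(-49))*(-55) = 80 + ((9/4 - 9)*(-49))*(-55) = 80 - 27/4*(-49)*(-55) = 80 + (1323/4)*(-55) = 80 - 72765/4 = -72445/4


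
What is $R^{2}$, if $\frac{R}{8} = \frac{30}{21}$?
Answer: $\frac{6400}{49} \approx 130.61$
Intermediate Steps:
$R = \frac{80}{7}$ ($R = 8 \cdot \frac{30}{21} = 8 \cdot 30 \cdot \frac{1}{21} = 8 \cdot \frac{10}{7} = \frac{80}{7} \approx 11.429$)
$R^{2} = \left(\frac{80}{7}\right)^{2} = \frac{6400}{49}$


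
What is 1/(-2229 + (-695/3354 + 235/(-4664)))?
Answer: -7821528/17436200747 ≈ -0.00044858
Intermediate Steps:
1/(-2229 + (-695/3354 + 235/(-4664))) = 1/(-2229 + (-695*1/3354 + 235*(-1/4664))) = 1/(-2229 + (-695/3354 - 235/4664)) = 1/(-2229 - 2014835/7821528) = 1/(-17436200747/7821528) = -7821528/17436200747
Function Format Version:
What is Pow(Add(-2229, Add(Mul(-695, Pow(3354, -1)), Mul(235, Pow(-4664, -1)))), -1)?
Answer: Rational(-7821528, 17436200747) ≈ -0.00044858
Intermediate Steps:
Pow(Add(-2229, Add(Mul(-695, Pow(3354, -1)), Mul(235, Pow(-4664, -1)))), -1) = Pow(Add(-2229, Add(Mul(-695, Rational(1, 3354)), Mul(235, Rational(-1, 4664)))), -1) = Pow(Add(-2229, Add(Rational(-695, 3354), Rational(-235, 4664))), -1) = Pow(Add(-2229, Rational(-2014835, 7821528)), -1) = Pow(Rational(-17436200747, 7821528), -1) = Rational(-7821528, 17436200747)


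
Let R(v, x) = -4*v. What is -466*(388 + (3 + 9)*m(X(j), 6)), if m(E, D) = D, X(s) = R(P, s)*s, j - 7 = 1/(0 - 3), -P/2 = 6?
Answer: -214360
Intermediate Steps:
P = -12 (P = -2*6 = -12)
j = 20/3 (j = 7 + 1/(0 - 3) = 7 + 1/(-3) = 7 - ⅓ = 20/3 ≈ 6.6667)
X(s) = 48*s (X(s) = (-4*(-12))*s = 48*s)
-466*(388 + (3 + 9)*m(X(j), 6)) = -466*(388 + (3 + 9)*6) = -466*(388 + 12*6) = -466*(388 + 72) = -466*460 = -214360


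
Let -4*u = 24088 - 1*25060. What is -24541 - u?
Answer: -24784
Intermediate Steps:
u = 243 (u = -(24088 - 1*25060)/4 = -(24088 - 25060)/4 = -1/4*(-972) = 243)
-24541 - u = -24541 - 1*243 = -24541 - 243 = -24784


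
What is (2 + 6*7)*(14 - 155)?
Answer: -6204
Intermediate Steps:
(2 + 6*7)*(14 - 155) = (2 + 42)*(-141) = 44*(-141) = -6204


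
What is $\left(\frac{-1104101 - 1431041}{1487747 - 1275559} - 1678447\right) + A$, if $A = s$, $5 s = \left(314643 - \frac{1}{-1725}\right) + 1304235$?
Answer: $- \frac{1239617559981331}{915060750} \approx -1.3547 \cdot 10^{6}$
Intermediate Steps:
$s = \frac{2792564551}{8625}$ ($s = \frac{\left(314643 - \frac{1}{-1725}\right) + 1304235}{5} = \frac{\left(314643 - - \frac{1}{1725}\right) + 1304235}{5} = \frac{\left(314643 + \frac{1}{1725}\right) + 1304235}{5} = \frac{\frac{542759176}{1725} + 1304235}{5} = \frac{1}{5} \cdot \frac{2792564551}{1725} = \frac{2792564551}{8625} \approx 3.2378 \cdot 10^{5}$)
$A = \frac{2792564551}{8625} \approx 3.2378 \cdot 10^{5}$
$\left(\frac{-1104101 - 1431041}{1487747 - 1275559} - 1678447\right) + A = \left(\frac{-1104101 - 1431041}{1487747 - 1275559} - 1678447\right) + \frac{2792564551}{8625} = \left(- \frac{2535142}{212188} - 1678447\right) + \frac{2792564551}{8625} = \left(\left(-2535142\right) \frac{1}{212188} - 1678447\right) + \frac{2792564551}{8625} = \left(- \frac{1267571}{106094} - 1678447\right) + \frac{2792564551}{8625} = - \frac{178074423589}{106094} + \frac{2792564551}{8625} = - \frac{1239617559981331}{915060750}$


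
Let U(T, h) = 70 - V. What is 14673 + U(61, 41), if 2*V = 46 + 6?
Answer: 14717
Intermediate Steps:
V = 26 (V = (46 + 6)/2 = (½)*52 = 26)
U(T, h) = 44 (U(T, h) = 70 - 1*26 = 70 - 26 = 44)
14673 + U(61, 41) = 14673 + 44 = 14717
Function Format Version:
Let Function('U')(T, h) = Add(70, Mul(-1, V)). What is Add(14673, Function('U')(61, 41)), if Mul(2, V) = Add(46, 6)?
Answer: 14717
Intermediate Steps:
V = 26 (V = Mul(Rational(1, 2), Add(46, 6)) = Mul(Rational(1, 2), 52) = 26)
Function('U')(T, h) = 44 (Function('U')(T, h) = Add(70, Mul(-1, 26)) = Add(70, -26) = 44)
Add(14673, Function('U')(61, 41)) = Add(14673, 44) = 14717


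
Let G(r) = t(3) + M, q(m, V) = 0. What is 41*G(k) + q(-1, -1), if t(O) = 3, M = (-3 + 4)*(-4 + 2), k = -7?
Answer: 41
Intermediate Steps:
M = -2 (M = 1*(-2) = -2)
G(r) = 1 (G(r) = 3 - 2 = 1)
41*G(k) + q(-1, -1) = 41*1 + 0 = 41 + 0 = 41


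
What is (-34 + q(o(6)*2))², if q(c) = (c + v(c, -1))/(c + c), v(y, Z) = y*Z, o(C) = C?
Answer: 1156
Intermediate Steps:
v(y, Z) = Z*y
q(c) = 0 (q(c) = (c - c)/(c + c) = 0/((2*c)) = 0*(1/(2*c)) = 0)
(-34 + q(o(6)*2))² = (-34 + 0)² = (-34)² = 1156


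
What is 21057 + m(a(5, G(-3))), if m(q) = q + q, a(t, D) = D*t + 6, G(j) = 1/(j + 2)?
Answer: 21059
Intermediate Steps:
G(j) = 1/(2 + j)
a(t, D) = 6 + D*t
m(q) = 2*q
21057 + m(a(5, G(-3))) = 21057 + 2*(6 + 5/(2 - 3)) = 21057 + 2*(6 + 5/(-1)) = 21057 + 2*(6 - 1*5) = 21057 + 2*(6 - 5) = 21057 + 2*1 = 21057 + 2 = 21059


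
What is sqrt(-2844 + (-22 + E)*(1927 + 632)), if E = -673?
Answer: I*sqrt(1781349) ≈ 1334.7*I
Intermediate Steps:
sqrt(-2844 + (-22 + E)*(1927 + 632)) = sqrt(-2844 + (-22 - 673)*(1927 + 632)) = sqrt(-2844 - 695*2559) = sqrt(-2844 - 1778505) = sqrt(-1781349) = I*sqrt(1781349)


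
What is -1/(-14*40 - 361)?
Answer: 1/921 ≈ 0.0010858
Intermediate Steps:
-1/(-14*40 - 361) = -1/(-560 - 361) = -1/(-921) = -1*(-1/921) = 1/921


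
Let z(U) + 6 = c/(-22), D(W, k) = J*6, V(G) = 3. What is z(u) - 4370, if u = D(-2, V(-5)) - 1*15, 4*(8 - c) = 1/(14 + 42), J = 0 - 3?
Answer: -21566719/4928 ≈ -4376.4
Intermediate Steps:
J = -3
c = 1791/224 (c = 8 - 1/(4*(14 + 42)) = 8 - ¼/56 = 8 - ¼*1/56 = 8 - 1/224 = 1791/224 ≈ 7.9955)
D(W, k) = -18 (D(W, k) = -3*6 = -18)
u = -33 (u = -18 - 1*15 = -18 - 15 = -33)
z(U) = -31359/4928 (z(U) = -6 + (1791/224)/(-22) = -6 + (1791/224)*(-1/22) = -6 - 1791/4928 = -31359/4928)
z(u) - 4370 = -31359/4928 - 4370 = -21566719/4928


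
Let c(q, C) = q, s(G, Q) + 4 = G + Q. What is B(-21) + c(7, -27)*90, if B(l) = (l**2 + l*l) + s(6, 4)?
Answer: 1518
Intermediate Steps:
s(G, Q) = -4 + G + Q (s(G, Q) = -4 + (G + Q) = -4 + G + Q)
B(l) = 6 + 2*l**2 (B(l) = (l**2 + l*l) + (-4 + 6 + 4) = (l**2 + l**2) + 6 = 2*l**2 + 6 = 6 + 2*l**2)
B(-21) + c(7, -27)*90 = (6 + 2*(-21)**2) + 7*90 = (6 + 2*441) + 630 = (6 + 882) + 630 = 888 + 630 = 1518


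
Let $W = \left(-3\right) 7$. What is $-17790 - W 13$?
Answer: $-17517$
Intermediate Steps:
$W = -21$
$-17790 - W 13 = -17790 - \left(-21\right) 13 = -17790 - -273 = -17790 + 273 = -17517$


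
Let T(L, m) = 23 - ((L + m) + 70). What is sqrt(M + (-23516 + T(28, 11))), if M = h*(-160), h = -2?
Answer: I*sqrt(23282) ≈ 152.58*I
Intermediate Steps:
T(L, m) = -47 - L - m (T(L, m) = 23 - (70 + L + m) = 23 + (-70 - L - m) = -47 - L - m)
M = 320 (M = -2*(-160) = 320)
sqrt(M + (-23516 + T(28, 11))) = sqrt(320 + (-23516 + (-47 - 1*28 - 1*11))) = sqrt(320 + (-23516 + (-47 - 28 - 11))) = sqrt(320 + (-23516 - 86)) = sqrt(320 - 23602) = sqrt(-23282) = I*sqrt(23282)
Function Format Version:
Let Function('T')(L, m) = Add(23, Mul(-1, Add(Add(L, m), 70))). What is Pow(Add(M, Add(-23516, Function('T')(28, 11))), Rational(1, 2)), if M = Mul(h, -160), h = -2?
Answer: Mul(I, Pow(23282, Rational(1, 2))) ≈ Mul(152.58, I)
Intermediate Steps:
Function('T')(L, m) = Add(-47, Mul(-1, L), Mul(-1, m)) (Function('T')(L, m) = Add(23, Mul(-1, Add(70, L, m))) = Add(23, Add(-70, Mul(-1, L), Mul(-1, m))) = Add(-47, Mul(-1, L), Mul(-1, m)))
M = 320 (M = Mul(-2, -160) = 320)
Pow(Add(M, Add(-23516, Function('T')(28, 11))), Rational(1, 2)) = Pow(Add(320, Add(-23516, Add(-47, Mul(-1, 28), Mul(-1, 11)))), Rational(1, 2)) = Pow(Add(320, Add(-23516, Add(-47, -28, -11))), Rational(1, 2)) = Pow(Add(320, Add(-23516, -86)), Rational(1, 2)) = Pow(Add(320, -23602), Rational(1, 2)) = Pow(-23282, Rational(1, 2)) = Mul(I, Pow(23282, Rational(1, 2)))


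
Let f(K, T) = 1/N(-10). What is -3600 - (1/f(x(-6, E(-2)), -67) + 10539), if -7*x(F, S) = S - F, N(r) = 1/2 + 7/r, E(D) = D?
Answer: -70694/5 ≈ -14139.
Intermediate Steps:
N(r) = ½ + 7/r (N(r) = 1*(½) + 7/r = ½ + 7/r)
x(F, S) = -S/7 + F/7 (x(F, S) = -(S - F)/7 = -S/7 + F/7)
f(K, T) = -5 (f(K, T) = 1/((½)*(14 - 10)/(-10)) = 1/((½)*(-⅒)*4) = 1/(-⅕) = -5)
-3600 - (1/f(x(-6, E(-2)), -67) + 10539) = -3600 - (1/(-5) + 10539) = -3600 - (-⅕ + 10539) = -3600 - 1*52694/5 = -3600 - 52694/5 = -70694/5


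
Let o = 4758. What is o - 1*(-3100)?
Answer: 7858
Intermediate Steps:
o - 1*(-3100) = 4758 - 1*(-3100) = 4758 + 3100 = 7858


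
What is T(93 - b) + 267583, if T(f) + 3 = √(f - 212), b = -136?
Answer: 267580 + √17 ≈ 2.6758e+5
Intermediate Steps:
T(f) = -3 + √(-212 + f) (T(f) = -3 + √(f - 212) = -3 + √(-212 + f))
T(93 - b) + 267583 = (-3 + √(-212 + (93 - 1*(-136)))) + 267583 = (-3 + √(-212 + (93 + 136))) + 267583 = (-3 + √(-212 + 229)) + 267583 = (-3 + √17) + 267583 = 267580 + √17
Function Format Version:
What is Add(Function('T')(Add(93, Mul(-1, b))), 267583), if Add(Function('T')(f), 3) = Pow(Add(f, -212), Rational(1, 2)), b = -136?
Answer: Add(267580, Pow(17, Rational(1, 2))) ≈ 2.6758e+5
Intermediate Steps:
Function('T')(f) = Add(-3, Pow(Add(-212, f), Rational(1, 2))) (Function('T')(f) = Add(-3, Pow(Add(f, -212), Rational(1, 2))) = Add(-3, Pow(Add(-212, f), Rational(1, 2))))
Add(Function('T')(Add(93, Mul(-1, b))), 267583) = Add(Add(-3, Pow(Add(-212, Add(93, Mul(-1, -136))), Rational(1, 2))), 267583) = Add(Add(-3, Pow(Add(-212, Add(93, 136)), Rational(1, 2))), 267583) = Add(Add(-3, Pow(Add(-212, 229), Rational(1, 2))), 267583) = Add(Add(-3, Pow(17, Rational(1, 2))), 267583) = Add(267580, Pow(17, Rational(1, 2)))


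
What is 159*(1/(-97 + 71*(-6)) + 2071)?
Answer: 172217988/523 ≈ 3.2929e+5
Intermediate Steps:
159*(1/(-97 + 71*(-6)) + 2071) = 159*(1/(-97 - 426) + 2071) = 159*(1/(-523) + 2071) = 159*(-1/523 + 2071) = 159*(1083132/523) = 172217988/523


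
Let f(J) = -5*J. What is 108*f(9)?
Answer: -4860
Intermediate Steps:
108*f(9) = 108*(-5*9) = 108*(-45) = -4860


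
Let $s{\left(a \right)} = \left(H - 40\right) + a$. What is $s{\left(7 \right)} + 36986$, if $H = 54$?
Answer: $37007$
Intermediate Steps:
$s{\left(a \right)} = 14 + a$ ($s{\left(a \right)} = \left(54 - 40\right) + a = 14 + a$)
$s{\left(7 \right)} + 36986 = \left(14 + 7\right) + 36986 = 21 + 36986 = 37007$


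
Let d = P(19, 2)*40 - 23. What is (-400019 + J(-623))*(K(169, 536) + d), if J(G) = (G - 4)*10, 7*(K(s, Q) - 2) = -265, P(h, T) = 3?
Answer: -173891692/7 ≈ -2.4842e+7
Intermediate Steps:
K(s, Q) = -251/7 (K(s, Q) = 2 + (1/7)*(-265) = 2 - 265/7 = -251/7)
J(G) = -40 + 10*G (J(G) = (-4 + G)*10 = -40 + 10*G)
d = 97 (d = 3*40 - 23 = 120 - 23 = 97)
(-400019 + J(-623))*(K(169, 536) + d) = (-400019 + (-40 + 10*(-623)))*(-251/7 + 97) = (-400019 + (-40 - 6230))*(428/7) = (-400019 - 6270)*(428/7) = -406289*428/7 = -173891692/7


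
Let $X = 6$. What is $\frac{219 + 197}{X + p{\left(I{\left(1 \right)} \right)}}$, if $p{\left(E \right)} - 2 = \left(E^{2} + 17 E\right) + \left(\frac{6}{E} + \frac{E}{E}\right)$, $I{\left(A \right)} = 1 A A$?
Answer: $\frac{416}{33} \approx 12.606$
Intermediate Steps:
$I{\left(A \right)} = A^{2}$ ($I{\left(A \right)} = A A = A^{2}$)
$p{\left(E \right)} = 3 + E^{2} + \frac{6}{E} + 17 E$ ($p{\left(E \right)} = 2 + \left(\left(E^{2} + 17 E\right) + \left(\frac{6}{E} + \frac{E}{E}\right)\right) = 2 + \left(\left(E^{2} + 17 E\right) + \left(\frac{6}{E} + 1\right)\right) = 2 + \left(\left(E^{2} + 17 E\right) + \left(1 + \frac{6}{E}\right)\right) = 2 + \left(1 + E^{2} + \frac{6}{E} + 17 E\right) = 3 + E^{2} + \frac{6}{E} + 17 E$)
$\frac{219 + 197}{X + p{\left(I{\left(1 \right)} \right)}} = \frac{219 + 197}{6 + \left(3 + \left(1^{2}\right)^{2} + \frac{6}{1^{2}} + 17 \cdot 1^{2}\right)} = \frac{416}{6 + \left(3 + 1^{2} + \frac{6}{1} + 17 \cdot 1\right)} = \frac{416}{6 + \left(3 + 1 + 6 \cdot 1 + 17\right)} = \frac{416}{6 + \left(3 + 1 + 6 + 17\right)} = \frac{416}{6 + 27} = \frac{416}{33}$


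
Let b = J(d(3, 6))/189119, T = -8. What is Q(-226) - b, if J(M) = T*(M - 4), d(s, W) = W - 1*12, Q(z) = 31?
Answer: 5862609/189119 ≈ 31.000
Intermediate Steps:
d(s, W) = -12 + W (d(s, W) = W - 12 = -12 + W)
J(M) = 32 - 8*M (J(M) = -8*(M - 4) = -8*(-4 + M) = 32 - 8*M)
b = 80/189119 (b = (32 - 8*(-12 + 6))/189119 = (32 - 8*(-6))*(1/189119) = (32 + 48)*(1/189119) = 80*(1/189119) = 80/189119 ≈ 0.00042301)
Q(-226) - b = 31 - 1*80/189119 = 31 - 80/189119 = 5862609/189119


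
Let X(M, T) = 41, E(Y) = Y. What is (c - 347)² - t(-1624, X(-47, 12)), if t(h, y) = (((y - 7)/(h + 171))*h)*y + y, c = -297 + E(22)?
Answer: 559819023/1453 ≈ 3.8529e+5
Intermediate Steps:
c = -275 (c = -297 + 22 = -275)
t(h, y) = y + h*y*(-7 + y)/(171 + h) (t(h, y) = (((-7 + y)/(171 + h))*h)*y + y = (h*(-7 + y)/(171 + h))*y + y = h*y*(-7 + y)/(171 + h) + y = y + h*y*(-7 + y)/(171 + h))
(c - 347)² - t(-1624, X(-47, 12)) = (-275 - 347)² - 41*(171 - 6*(-1624) - 1624*41)/(171 - 1624) = (-622)² - 41*(171 + 9744 - 66584)/(-1453) = 386884 - 41*(-1)*(-56669)/1453 = 386884 - 1*2323429/1453 = 386884 - 2323429/1453 = 559819023/1453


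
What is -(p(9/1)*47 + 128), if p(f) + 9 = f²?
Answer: -3512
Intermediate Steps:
p(f) = -9 + f²
-(p(9/1)*47 + 128) = -((-9 + (9/1)²)*47 + 128) = -((-9 + (9*1)²)*47 + 128) = -((-9 + 9²)*47 + 128) = -((-9 + 81)*47 + 128) = -(72*47 + 128) = -(3384 + 128) = -1*3512 = -3512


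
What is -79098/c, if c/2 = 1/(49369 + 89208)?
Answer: -5480581773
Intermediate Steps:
c = 2/138577 (c = 2/(49369 + 89208) = 2/138577 ≈ 1.4432e-5)
-79098/c = -79098/2/138577 = -79098*138577/2 = -5480581773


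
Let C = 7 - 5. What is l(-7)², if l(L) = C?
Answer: 4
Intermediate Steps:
C = 2
l(L) = 2
l(-7)² = 2² = 4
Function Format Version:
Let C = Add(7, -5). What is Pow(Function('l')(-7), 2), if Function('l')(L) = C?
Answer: 4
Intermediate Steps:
C = 2
Function('l')(L) = 2
Pow(Function('l')(-7), 2) = Pow(2, 2) = 4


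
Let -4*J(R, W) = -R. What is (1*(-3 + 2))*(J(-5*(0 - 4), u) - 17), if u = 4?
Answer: 12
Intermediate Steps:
J(R, W) = R/4 (J(R, W) = -(-1)*R/4 = R/4)
(1*(-3 + 2))*(J(-5*(0 - 4), u) - 17) = (1*(-3 + 2))*((-5*(0 - 4))/4 - 17) = (1*(-1))*((-5*(-4))/4 - 17) = -((¼)*20 - 17) = -(5 - 17) = -1*(-12) = 12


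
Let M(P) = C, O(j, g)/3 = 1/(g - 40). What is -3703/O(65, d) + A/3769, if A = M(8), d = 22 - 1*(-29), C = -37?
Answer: -153522788/11307 ≈ -13578.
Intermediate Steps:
d = 51 (d = 22 + 29 = 51)
O(j, g) = 3/(-40 + g) (O(j, g) = 3/(g - 40) = 3/(-40 + g))
M(P) = -37
A = -37
-3703/O(65, d) + A/3769 = -3703/(3/(-40 + 51)) - 37/3769 = -3703/(3/11) - 37*1/3769 = -3703/(3*(1/11)) - 37/3769 = -3703/3/11 - 37/3769 = -3703*11/3 - 37/3769 = -40733/3 - 37/3769 = -153522788/11307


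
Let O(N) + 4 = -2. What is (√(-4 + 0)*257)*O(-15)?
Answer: -3084*I ≈ -3084.0*I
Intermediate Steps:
O(N) = -6 (O(N) = -4 - 2 = -6)
(√(-4 + 0)*257)*O(-15) = (√(-4 + 0)*257)*(-6) = (√(-4)*257)*(-6) = ((2*I)*257)*(-6) = (514*I)*(-6) = -3084*I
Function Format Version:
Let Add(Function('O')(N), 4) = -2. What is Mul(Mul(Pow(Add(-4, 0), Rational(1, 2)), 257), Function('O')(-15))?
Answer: Mul(-3084, I) ≈ Mul(-3084.0, I)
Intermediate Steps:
Function('O')(N) = -6 (Function('O')(N) = Add(-4, -2) = -6)
Mul(Mul(Pow(Add(-4, 0), Rational(1, 2)), 257), Function('O')(-15)) = Mul(Mul(Pow(Add(-4, 0), Rational(1, 2)), 257), -6) = Mul(Mul(Pow(-4, Rational(1, 2)), 257), -6) = Mul(Mul(Mul(2, I), 257), -6) = Mul(Mul(514, I), -6) = Mul(-3084, I)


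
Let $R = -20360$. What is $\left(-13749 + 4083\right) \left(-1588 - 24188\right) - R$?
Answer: $249171176$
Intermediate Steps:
$\left(-13749 + 4083\right) \left(-1588 - 24188\right) - R = \left(-13749 + 4083\right) \left(-1588 - 24188\right) - -20360 = \left(-9666\right) \left(-25776\right) + 20360 = 249150816 + 20360 = 249171176$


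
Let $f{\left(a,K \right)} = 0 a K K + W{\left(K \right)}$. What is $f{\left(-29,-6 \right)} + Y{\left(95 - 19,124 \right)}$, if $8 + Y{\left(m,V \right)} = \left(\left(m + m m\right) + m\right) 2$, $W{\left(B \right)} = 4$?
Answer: $11852$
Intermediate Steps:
$f{\left(a,K \right)} = 4$ ($f{\left(a,K \right)} = 0 a K K + 4 = 0 K K + 4 = 0 K + 4 = 0 + 4 = 4$)
$Y{\left(m,V \right)} = -8 + 2 m^{2} + 4 m$ ($Y{\left(m,V \right)} = -8 + \left(\left(m + m m\right) + m\right) 2 = -8 + \left(\left(m + m^{2}\right) + m\right) 2 = -8 + \left(m^{2} + 2 m\right) 2 = -8 + \left(2 m^{2} + 4 m\right) = -8 + 2 m^{2} + 4 m$)
$f{\left(-29,-6 \right)} + Y{\left(95 - 19,124 \right)} = 4 + \left(-8 + 2 \left(95 - 19\right)^{2} + 4 \left(95 - 19\right)\right) = 4 + \left(-8 + 2 \cdot 76^{2} + 4 \cdot 76\right) = 4 + \left(-8 + 2 \cdot 5776 + 304\right) = 4 + \left(-8 + 11552 + 304\right) = 4 + 11848 = 11852$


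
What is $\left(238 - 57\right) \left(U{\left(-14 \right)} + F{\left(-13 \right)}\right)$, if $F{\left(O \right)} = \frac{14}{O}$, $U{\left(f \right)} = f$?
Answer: $- \frac{35476}{13} \approx -2728.9$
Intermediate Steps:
$\left(238 - 57\right) \left(U{\left(-14 \right)} + F{\left(-13 \right)}\right) = \left(238 - 57\right) \left(-14 + \frac{14}{-13}\right) = 181 \left(-14 + 14 \left(- \frac{1}{13}\right)\right) = 181 \left(-14 - \frac{14}{13}\right) = 181 \left(- \frac{196}{13}\right) = - \frac{35476}{13}$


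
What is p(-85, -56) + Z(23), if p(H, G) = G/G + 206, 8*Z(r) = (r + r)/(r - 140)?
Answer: 96853/468 ≈ 206.95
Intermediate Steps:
Z(r) = r/(4*(-140 + r)) (Z(r) = ((r + r)/(r - 140))/8 = ((2*r)/(-140 + r))/8 = (2*r/(-140 + r))/8 = r/(4*(-140 + r)))
p(H, G) = 207 (p(H, G) = 1 + 206 = 207)
p(-85, -56) + Z(23) = 207 + (¼)*23/(-140 + 23) = 207 + (¼)*23/(-117) = 207 + (¼)*23*(-1/117) = 207 - 23/468 = 96853/468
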